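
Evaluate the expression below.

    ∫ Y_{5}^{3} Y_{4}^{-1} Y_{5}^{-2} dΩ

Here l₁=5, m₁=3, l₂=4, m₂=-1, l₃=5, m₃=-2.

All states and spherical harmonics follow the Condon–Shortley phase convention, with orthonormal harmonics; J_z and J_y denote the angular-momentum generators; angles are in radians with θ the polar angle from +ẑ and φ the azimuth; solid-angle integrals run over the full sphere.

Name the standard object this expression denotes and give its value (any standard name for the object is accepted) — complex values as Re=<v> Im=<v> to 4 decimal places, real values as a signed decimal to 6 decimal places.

This is a Gaunt coefficient — the integral of a triple product of spherical harmonics over the sphere.
Rules hold: Σm=0, L=14 even, 1≤5≤9.
N = 11·9·11 = 1089
Δ = 4!·6!·4!/15! = 1/3153150
Racah Σ t=0..4: t=0:+1/69120 t=1:−1/1728 t=2:+1/576 t=3:−1/1728 t=4:+1/69120 = 7/11520
⇒ 3j(5 4 5; 0 0 0)² = 2/143, sgn -1
Racah Σ t=0..2: t=0:+1/6912 t=1:−1/2880 t=2:+1/17280 = -1/6912
⇒ 3j(5 4 5; 3 -1 -2)² = 5/429, sgn +1
4πI² = N·(3j₀)²·(3jₘ)² = 30/169
I = -1·√(0.177515/4π) = -0.11885360

Gaunt coefficient, -0.118854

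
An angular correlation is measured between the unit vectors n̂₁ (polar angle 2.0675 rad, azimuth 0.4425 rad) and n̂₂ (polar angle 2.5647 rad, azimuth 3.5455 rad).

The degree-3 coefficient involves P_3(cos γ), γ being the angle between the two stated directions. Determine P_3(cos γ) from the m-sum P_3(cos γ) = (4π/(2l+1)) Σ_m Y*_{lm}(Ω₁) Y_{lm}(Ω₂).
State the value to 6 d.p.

Addition theorem: P_3(cos γ) = (4π/7) Σ_m Y*_{lm}(Ω₁) Y_{lm}(Ω₂), m = −3…3:
  m=-3: (+0.068299+0.275161i) × (-0.023789+0.063379i) = -0.019064-0.002217i  (running Σ = -0.019064-0.002217i)
  m=-2: (-0.238381-0.291315i) × (-0.176103+0.184180i) = +0.095634+0.007396i  (running Σ = +0.076570+0.005179i)
  m=-1: (+0.034767+0.016474i) × (-0.407252+0.174062i) = -0.017026-0.000657i  (running Σ = +0.059543+0.004522i)
  m=0: (+0.331581-0.000000i) × (-0.160324+0.000000i) = -0.053160+0.000000i  (running Σ = +0.006383+0.004522i)
  m=1: (-0.034767+0.016474i) × (+0.407252+0.174062i) = -0.017026+0.000657i  (running Σ = -0.010643+0.005179i)
  m=2: (-0.238381+0.291315i) × (-0.176103-0.184180i) = +0.095634-0.007396i  (running Σ = +0.084991-0.002217i)
  m=3: (-0.068299+0.275161i) × (+0.023789+0.063379i) = -0.019064+0.002217i  (running Σ = +0.065927+0.000000i)
Total Σ_m = +0.065927+0.000000i. Multiply by 1.795196: +0.118351+0.000000i. P_3(cos γ) = 0.118351

0.118351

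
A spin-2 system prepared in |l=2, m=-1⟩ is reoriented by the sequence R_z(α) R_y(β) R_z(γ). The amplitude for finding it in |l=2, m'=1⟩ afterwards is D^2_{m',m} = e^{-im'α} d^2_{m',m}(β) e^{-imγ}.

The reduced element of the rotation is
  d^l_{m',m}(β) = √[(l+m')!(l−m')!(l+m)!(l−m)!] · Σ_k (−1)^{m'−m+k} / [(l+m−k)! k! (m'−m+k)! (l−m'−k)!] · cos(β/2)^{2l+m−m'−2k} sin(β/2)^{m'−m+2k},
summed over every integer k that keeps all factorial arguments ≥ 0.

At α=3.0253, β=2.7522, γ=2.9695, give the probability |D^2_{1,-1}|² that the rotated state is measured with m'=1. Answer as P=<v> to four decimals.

P=0.6699

First d^2_{1,-1}(β=2.7522), then the phase factors e^{-i(1)α} and e^{-i(-1)γ}:
With c≡cos(β/2)=0.193469 and s≡sin(β/2)=0.981106, N=[6·1·1·6]^{1/2}=6.000000
Admissible k: 0..1 (factorial args all ≥0)
  k=0: (−1)^2·6.0000/(2)·0.1935^2·0.9811^2 = +0.108087
  k=1: (−1)^3·6.0000/(6)·0.1935^0·0.9811^4 = -0.926541
d^2_{1,-1}(2.7522) = +0.108087 -0.926541 = -0.818454
|D^2_{1,-1}|² = |d^2_{1,-1}(β)|² = (-0.818454)² = 0.669866 (the z-rotation phases have unit modulus)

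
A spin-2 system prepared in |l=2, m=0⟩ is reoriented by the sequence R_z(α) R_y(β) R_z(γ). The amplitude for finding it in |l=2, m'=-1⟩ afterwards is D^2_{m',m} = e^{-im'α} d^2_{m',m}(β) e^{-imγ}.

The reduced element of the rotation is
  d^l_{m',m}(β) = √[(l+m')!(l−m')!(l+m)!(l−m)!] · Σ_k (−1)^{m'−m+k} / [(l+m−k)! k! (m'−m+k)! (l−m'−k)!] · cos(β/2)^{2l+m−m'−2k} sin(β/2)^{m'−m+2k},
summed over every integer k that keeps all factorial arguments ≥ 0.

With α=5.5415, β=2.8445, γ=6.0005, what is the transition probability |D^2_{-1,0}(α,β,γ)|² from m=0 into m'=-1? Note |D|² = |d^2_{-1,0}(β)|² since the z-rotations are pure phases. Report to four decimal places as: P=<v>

P=0.1175

First d^2_{-1,0}(β=2.8445), then the phase factors e^{-i(-1)α} and e^{-i(0)γ}:
Half-angle: c=0.148001, s=0.988987. N=√(1·6·2·2)=4.898979
The bounds max(0,m−m')=1 and min(l+m,l−m')=2 give 2 terms
  k=1: (−1)^0·4.8990/(2)·0.1480^3·0.9890^1 = +0.007853
  k=2: (−1)^1·4.8990/(2)·0.1480^1·0.9890^3 = -0.350680
d^2_{-1,0}(2.8445) = +0.007853 -0.350680 = -0.342827
|D^2_{-1,0}|² = |d^2_{-1,0}(β)|² = (-0.342827)² = 0.117530 (the z-rotation phases have unit modulus)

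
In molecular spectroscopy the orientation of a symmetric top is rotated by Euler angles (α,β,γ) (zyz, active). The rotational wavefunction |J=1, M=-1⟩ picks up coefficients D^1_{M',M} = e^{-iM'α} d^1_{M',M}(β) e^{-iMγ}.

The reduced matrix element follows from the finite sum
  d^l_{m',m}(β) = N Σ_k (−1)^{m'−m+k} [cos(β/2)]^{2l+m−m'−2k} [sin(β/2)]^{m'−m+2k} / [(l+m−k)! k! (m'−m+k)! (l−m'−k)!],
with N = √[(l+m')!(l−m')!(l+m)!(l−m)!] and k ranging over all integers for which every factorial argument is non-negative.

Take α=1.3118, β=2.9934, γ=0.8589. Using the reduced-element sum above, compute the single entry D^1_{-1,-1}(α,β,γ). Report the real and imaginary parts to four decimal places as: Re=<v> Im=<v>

First d^1_{-1,-1}(β=2.9934), then the phase factors e^{-i(-1)α} and e^{-i(-1)γ}:
c=cos(2.993400/2)=0.074029, s=sin(2.993400/2)=0.997256; N=√[1·2·1·2]=2.000000
k∈{0} keeps every argument non-negative
  k=0: (−1)^0·2.0000/(2)·0.0740^2·0.9973^0 = +0.005480
d^1_{-1,-1}(2.9934) = +0.005480
D = (+0.256110+0.966648i)·(+0.005480)·(+0.653271+0.757124i) = -0.003094+0.004523i

Re=-0.0031 Im=0.0045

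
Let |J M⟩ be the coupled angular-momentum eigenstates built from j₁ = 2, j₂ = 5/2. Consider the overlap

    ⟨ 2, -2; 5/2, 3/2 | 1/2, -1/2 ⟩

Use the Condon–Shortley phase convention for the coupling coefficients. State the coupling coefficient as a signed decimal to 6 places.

+√(1/15) = +0.258199

j₁+j₂−J=4  J+j₁−j₂=0  J−j₁+j₂=1  j₁+j₂+J+1=6
(j₁±m₁, j₂±m₂, J±M) = (0,4,4,1,0,1)
P² = 192/5
sum k=4..4:
  [4] +1/24 = 1/24
S = 1/24
C² = P²·S² = 1/15 ; C = +0.258199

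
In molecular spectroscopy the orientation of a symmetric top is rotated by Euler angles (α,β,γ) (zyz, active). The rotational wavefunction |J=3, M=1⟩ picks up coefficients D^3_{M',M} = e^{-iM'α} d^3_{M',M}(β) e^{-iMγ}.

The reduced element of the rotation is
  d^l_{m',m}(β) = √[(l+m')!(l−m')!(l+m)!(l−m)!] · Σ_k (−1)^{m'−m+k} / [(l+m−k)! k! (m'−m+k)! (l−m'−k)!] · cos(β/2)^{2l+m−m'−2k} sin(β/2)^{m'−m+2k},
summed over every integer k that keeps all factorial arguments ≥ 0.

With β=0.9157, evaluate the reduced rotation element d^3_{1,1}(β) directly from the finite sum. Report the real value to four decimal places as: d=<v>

d^3_{1,1}(β=0.9157) via the finite sum:
With c≡cos(β/2)=0.897005 and s≡sin(β/2)=0.442021, N=[24·2·24·2]^{1/2}=48.000000
k∈{0,1,2} keeps every argument non-negative
  k=0: (−1)^0·48.0000/(48)·0.8970^6·0.4420^0 = +0.520917
  k=1: (−1)^1·48.0000/(6)·0.8970^4·0.4420^2 = -1.011939
  k=2: (−1)^2·48.0000/(8)·0.8970^2·0.4420^4 = +0.184294
d^3_{1,1}(0.9157) = +0.520917 -1.011939 +0.184294 = -0.306727

d=-0.3067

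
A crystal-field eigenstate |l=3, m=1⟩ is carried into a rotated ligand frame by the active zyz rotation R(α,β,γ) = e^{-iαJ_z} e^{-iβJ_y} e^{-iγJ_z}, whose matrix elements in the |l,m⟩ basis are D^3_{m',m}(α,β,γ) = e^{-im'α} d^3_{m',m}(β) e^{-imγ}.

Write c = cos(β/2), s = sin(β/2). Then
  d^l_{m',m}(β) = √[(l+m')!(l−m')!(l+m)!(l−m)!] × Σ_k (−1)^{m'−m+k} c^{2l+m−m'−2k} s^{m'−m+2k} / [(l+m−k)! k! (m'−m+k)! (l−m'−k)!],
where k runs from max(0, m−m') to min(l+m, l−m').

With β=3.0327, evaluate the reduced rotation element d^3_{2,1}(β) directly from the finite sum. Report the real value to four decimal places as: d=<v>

d=0.0010

d^3_{2,1}(β=3.0327) via the finite sum:
c=cos(3.032700/2)=0.054419, s=sin(3.032700/2)=0.998518; N=√[120·1·24·2]=75.894664
The bounds max(0,m−m')=0 and min(l+m,l−m')=1 give 2 terms
  k=0: (−1)^1·75.8947/(24)·0.0544^5·0.9985^1 = -0.000002
  k=1: (−1)^2·75.8947/(12)·0.0544^3·0.9985^3 = +0.001015
d^3_{2,1}(3.0327) = -0.000002 +0.001015 = +0.001013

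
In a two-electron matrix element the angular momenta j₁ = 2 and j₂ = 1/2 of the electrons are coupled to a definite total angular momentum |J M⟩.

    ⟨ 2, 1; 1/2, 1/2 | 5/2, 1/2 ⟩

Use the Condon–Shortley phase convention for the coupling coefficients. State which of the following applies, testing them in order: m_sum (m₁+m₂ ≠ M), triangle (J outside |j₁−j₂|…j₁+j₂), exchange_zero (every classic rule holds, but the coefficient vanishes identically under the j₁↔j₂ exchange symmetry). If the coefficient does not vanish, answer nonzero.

m-sum: m₁+m₂ = 1+1/2 = 3/2, M = 1/2  ✗ ⇒ coefficient is 0

m_sum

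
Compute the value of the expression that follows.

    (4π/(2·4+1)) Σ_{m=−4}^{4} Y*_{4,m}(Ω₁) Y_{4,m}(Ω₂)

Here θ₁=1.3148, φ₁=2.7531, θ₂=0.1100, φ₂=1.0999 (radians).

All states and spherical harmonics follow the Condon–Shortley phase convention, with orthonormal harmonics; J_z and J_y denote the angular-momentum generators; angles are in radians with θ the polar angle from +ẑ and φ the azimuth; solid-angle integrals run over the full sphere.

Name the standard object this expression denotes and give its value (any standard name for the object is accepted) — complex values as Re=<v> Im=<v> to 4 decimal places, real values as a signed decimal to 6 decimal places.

Legendre polynomial (addition theorem), +0.168919

This sum is the spherical-harmonic addition theorem: it equals the Legendre polynomial P_l(cos γ) of the angle γ between the two directions.
Addition theorem: P_4(cos γ) = (4π/9) Σ_m Y*_{lm}(Ω₁) Y_{lm}(Ω₂), m = −4…4:
  term(m=-4) = +0.000024+0.000008i   from Y*(Ω₁)=+0.006521-0.387551i, Y(Ω₂)=-0.000020+0.000061i
  term(m=-3) = +0.000116-0.000458i   from Y*(Ω₁)=-0.113147+0.263699i, Y(Ω₂)=-0.001625+0.000259i
  term(m=-2) = +0.004060+0.000675i   from Y*(Ω₁)=-0.123045+0.120991i, Y(Ω₂)=-0.014031-0.019284i
  term(m=-1) = +0.004919-0.059556i   from Y*(Ω₁)=+0.273617-0.111990i, Y(Ω₂)=+0.091703-0.180129i
  term(m=+0) = +0.102744+0.000000i   from Y*(Ω₁)=+0.129103-0.000000i, Y(Ω₂)=+0.795828+0.000000i
  term(m=+1) = +0.004919+0.059556i   from Y*(Ω₁)=-0.273617-0.111990i, Y(Ω₂)=-0.091703-0.180129i
  term(m=+2) = +0.004060-0.000675i   from Y*(Ω₁)=-0.123045-0.120991i, Y(Ω₂)=-0.014031+0.019284i
  term(m=+3) = +0.000116+0.000458i   from Y*(Ω₁)=+0.113147+0.263699i, Y(Ω₂)=+0.001625+0.000259i
  term(m=+4) = +0.000024-0.000008i   from Y*(Ω₁)=+0.006521+0.387551i, Y(Ω₂)=-0.000020-0.000061i
Total Σ_m = +0.120979-0.000000i. Multiply by 1.396263: +0.168919-0.000000i. P_4(cos γ) = 0.168919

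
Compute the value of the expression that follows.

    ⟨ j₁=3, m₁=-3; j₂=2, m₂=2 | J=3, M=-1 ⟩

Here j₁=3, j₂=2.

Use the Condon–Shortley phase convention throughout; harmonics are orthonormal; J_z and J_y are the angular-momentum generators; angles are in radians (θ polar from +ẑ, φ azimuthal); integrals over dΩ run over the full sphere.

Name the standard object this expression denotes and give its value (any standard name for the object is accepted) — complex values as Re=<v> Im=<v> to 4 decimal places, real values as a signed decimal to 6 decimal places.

This is a Clebsch–Gordan (vector-coupling) coefficient.
j₁+j₂−J=2  J+j₁−j₂=4  J−j₁+j₂=2  j₁+j₂+J+1=9
(j₁±m₁, j₂±m₂, J±M) = (0,6,4,0,2,4)
P² = 1536
sum k=2..2:
  [2] +1/96 = 1/96
S = 1/96
C² = P²·S² = 1/6 ; C = +0.408248

Clebsch–Gordan coefficient, +√(1/6) ≈ +0.408248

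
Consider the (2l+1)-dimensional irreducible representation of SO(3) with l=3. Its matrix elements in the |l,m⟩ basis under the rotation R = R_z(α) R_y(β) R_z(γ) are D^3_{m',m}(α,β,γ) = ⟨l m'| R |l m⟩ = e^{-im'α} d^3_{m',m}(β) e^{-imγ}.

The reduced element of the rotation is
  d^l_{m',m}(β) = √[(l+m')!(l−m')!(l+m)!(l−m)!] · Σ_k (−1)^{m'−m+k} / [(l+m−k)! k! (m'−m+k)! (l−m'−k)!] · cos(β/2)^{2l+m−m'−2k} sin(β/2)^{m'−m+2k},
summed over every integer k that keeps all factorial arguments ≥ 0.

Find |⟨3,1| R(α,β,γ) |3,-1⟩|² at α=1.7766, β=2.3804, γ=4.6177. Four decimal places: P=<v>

Split into d^3_{1,-1}(β=2.3804) × two z-phases.
Half-angle: c=0.371474, s=0.928443. N=√(24·2·2·24)=48.000000
k: max(0,(-1)−(1))=0 … min(3+(-1),3−(1))=2
  k=0: (−1)^2·48.0000/(8)·0.3715^4·0.9284^2 = +0.098486
  k=1: (−1)^3·48.0000/(6)·0.3715^2·0.9284^4 = -0.820293
  k=2: (−1)^4·48.0000/(48)·0.3715^0·0.9284^6 = +0.640519
d^3_{1,-1}(2.3804) = +0.098486 -0.820293 +0.640519 = -0.081287
|D^3_{1,-1}|² = |d^3_{1,-1}(β)|² = (-0.081287)² = 0.006608 (the z-rotation phases have unit modulus)

P=0.0066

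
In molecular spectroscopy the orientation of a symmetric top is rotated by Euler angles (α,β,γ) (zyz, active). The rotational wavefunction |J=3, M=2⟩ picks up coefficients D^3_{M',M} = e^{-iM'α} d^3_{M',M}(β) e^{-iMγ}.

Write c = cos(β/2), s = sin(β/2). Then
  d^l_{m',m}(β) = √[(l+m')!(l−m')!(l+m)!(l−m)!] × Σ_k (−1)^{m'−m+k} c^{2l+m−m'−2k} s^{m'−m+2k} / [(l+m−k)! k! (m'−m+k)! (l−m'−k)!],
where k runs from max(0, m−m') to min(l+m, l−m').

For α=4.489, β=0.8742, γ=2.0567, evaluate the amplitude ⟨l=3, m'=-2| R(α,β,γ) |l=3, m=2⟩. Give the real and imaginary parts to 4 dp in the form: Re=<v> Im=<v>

First d^3_{-2,2}(β=0.8742), then the phase factors e^{-i(-2)α} and e^{-i(2)γ}:
With c≡cos(β/2)=0.905983 and s≡sin(β/2)=0.423314, N=[1·120·120·1]^{1/2}=120.000000
k∈{4,5} keeps every argument non-negative
  k=4: (−1)^0·120.0000/(24)·0.9060^2·0.4233^4 = +0.131783
  k=5: (−1)^1·120.0000/(120)·0.9060^0·0.4233^6 = -0.005754
d^3_{-2,2}(0.8742) = +0.131783 -0.005754 = +0.126029
Attach z-rotation phases: D = e^{-i(-2)(4.4890)}·(+0.126029)·e^{-i(2)(2.0567)} = +0.019109-0.124572i

Re=0.0191 Im=-0.1246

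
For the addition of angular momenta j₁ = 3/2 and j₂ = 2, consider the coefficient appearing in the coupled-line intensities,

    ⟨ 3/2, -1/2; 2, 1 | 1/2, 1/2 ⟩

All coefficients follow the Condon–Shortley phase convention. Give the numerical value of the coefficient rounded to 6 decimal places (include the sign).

+√(3/10) = +0.547723

√[2·3!0!1!/5! · 1!2!3!1!1!0!] = √(6/5)
  +(−1)^2/∏(2,1,0,1,0,0)! = 1/2  (running 1/2)
⟨..|..⟩ = √(6/5)·(1/2) = +0.547723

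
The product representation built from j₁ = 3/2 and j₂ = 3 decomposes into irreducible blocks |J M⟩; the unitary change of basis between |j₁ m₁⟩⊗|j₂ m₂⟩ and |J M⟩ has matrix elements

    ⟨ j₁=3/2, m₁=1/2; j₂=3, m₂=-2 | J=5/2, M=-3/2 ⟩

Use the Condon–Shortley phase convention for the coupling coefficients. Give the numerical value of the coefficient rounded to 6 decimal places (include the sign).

+0.267261  (= +√(1/14))

j₁+j₂−J=2  J+j₁−j₂=1  J−j₁+j₂=4  j₁+j₂+J+1=8
(j₁±m₁, j₂±m₂, J±M) = (2,1,1,5,1,4)
P² = 288/7
sum k=0..1:
  [0] +1/12 = 1/12
  [1] −1/24 = -1/24
S = 1/24
C² = P²·S² = 1/14 ; C = +0.267261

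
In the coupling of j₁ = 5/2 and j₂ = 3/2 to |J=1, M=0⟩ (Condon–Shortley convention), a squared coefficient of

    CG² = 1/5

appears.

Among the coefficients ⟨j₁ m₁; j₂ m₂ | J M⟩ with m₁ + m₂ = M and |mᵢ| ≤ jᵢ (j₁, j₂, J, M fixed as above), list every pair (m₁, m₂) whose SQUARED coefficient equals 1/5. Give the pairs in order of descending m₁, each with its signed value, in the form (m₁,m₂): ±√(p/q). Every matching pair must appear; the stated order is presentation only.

(3/2,-3/2): +√(1/5); (-3/2,3/2): −√(1/5)

Admissible pairs with m₁+m₂ = M = 0: (-3/2,3/2), (-1/2,1/2), (1/2,-1/2), (3/2,-3/2)
  (m₁,m₂)=(3/2,-3/2): CG² = 1/5, CG = +√(1/5)   ← matches the target
  (m₁,m₂)=(1/2,-1/2): CG² = 3/10, CG = −√(3/10)
  (m₁,m₂)=(-1/2,1/2): CG² = 3/10, CG = +√(3/10)
  (m₁,m₂)=(-3/2,3/2): CG² = 1/5, CG = −√(1/5)   ← matches the target
Pairs with CG² = 1/5: (3/2,-3/2): +√(1/5); (-3/2,3/2): −√(1/5)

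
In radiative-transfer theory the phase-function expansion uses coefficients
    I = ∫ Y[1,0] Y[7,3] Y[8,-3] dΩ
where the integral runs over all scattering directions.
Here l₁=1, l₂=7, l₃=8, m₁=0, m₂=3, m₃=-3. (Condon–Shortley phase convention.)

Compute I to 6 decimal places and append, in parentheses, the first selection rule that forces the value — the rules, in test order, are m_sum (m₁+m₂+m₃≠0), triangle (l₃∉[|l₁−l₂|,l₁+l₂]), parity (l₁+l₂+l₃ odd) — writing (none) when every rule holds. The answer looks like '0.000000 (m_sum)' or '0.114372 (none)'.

Rules hold: Σm=0, L=16 even, 6≤8≤8.
N = 3·15·17 = 765
Δ = 0!·2!·14!/17! = 1/2040
Racah Σ t=0..0: t=0:+1/25401600 = 1/25401600
⇒ 3j(1 7 8; 0 0 0)² = 8/255, sgn +1
Racah Σ t=0..0: t=0:+1/87091200 = 1/87091200
⇒ 3j(1 7 8; 0 3 -3)² = 11/408, sgn -1
4πI² = N·(3j₀)²·(3jₘ)² = 11/17
I = -1·√(0.647059/4π) = -0.22691696
No selection rule forces the value: the integral is nonzero (none).

-0.226917 (none)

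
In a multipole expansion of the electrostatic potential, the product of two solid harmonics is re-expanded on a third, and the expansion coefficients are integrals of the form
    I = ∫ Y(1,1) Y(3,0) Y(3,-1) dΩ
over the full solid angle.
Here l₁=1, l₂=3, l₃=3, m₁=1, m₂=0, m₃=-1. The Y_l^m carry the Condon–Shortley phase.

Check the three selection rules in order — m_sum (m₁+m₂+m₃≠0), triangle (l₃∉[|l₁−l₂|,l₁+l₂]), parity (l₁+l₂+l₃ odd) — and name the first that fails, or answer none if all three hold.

Σmᵢ = 0  ✓
l₃∈[|l₁−l₂|,l₁+l₂]=[2,4], have l₃=3  ✓
Σlᵢ = 7 ⇒ odd  ✗

parity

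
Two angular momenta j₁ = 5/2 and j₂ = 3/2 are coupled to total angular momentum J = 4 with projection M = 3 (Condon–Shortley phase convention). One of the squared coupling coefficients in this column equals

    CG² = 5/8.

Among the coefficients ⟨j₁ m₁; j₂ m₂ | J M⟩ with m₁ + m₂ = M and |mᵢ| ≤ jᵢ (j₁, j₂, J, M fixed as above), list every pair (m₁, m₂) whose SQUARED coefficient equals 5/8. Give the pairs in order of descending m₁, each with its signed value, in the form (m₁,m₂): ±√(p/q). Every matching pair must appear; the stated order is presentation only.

(3/2,3/2): +√(5/8)

Admissible pairs with m₁+m₂ = M = 3: (3/2,3/2), (5/2,1/2)
  (m₁,m₂)=(5/2,1/2): CG² = 3/8, CG = +√(3/8)
  (m₁,m₂)=(3/2,3/2): CG² = 5/8, CG = +√(5/8)   ← matches the target
Pairs with CG² = 5/8: (3/2,3/2): +√(5/8)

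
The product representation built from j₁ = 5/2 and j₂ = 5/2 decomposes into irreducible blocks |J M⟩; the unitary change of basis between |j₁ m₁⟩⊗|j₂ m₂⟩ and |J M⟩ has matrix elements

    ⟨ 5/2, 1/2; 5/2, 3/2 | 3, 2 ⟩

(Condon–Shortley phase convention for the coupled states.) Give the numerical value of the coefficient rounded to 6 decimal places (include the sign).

−√(1/12) ≈ -0.288675

√[7·2!3!3!/9! · 3!2!4!1!5!1!] = √(48)
  +(−1)^1/∏(1,1,1,3,2,0)! = -1/12  (running -1/12)
  +(−1)^2/∏(2,0,0,2,3,1)! = 1/24  (running -1/24)
⟨..|..⟩ = √(48)·(-1/24) = -0.288675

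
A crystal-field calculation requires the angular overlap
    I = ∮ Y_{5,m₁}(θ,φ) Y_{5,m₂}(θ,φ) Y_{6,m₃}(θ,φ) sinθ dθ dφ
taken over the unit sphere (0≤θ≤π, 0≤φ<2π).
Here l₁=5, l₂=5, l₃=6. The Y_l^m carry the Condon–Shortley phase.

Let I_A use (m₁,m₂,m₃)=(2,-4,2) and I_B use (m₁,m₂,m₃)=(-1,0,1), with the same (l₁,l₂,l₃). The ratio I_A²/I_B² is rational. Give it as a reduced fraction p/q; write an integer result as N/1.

9/4

l's match ⇒ only the (l;m) 3-j factors differ between A and B.
A: triangle coeff Δ(5,5,6) = 1/28588560; Σ_t [0,1]: t=0:+1/103680 t=1:−1/207360 = 1/207360; (3j)²=21/2431 [(5 5 6; 2 -4 2)], sign=+1
B: triangle coeff Δ(5,5,6) = 1/28588560; Σ_t [0,4]: t=0:+1/2073600 t=1:−1/34560 t=2:+1/6912 t=3:−1/10368 t=4:+1/138240 = 7/259200; (3j)²=28/7293 [(5 5 6; -1 0 1)], sign=-1
I_A²/I_B² = (21/2431)/(28/7293) = 9/4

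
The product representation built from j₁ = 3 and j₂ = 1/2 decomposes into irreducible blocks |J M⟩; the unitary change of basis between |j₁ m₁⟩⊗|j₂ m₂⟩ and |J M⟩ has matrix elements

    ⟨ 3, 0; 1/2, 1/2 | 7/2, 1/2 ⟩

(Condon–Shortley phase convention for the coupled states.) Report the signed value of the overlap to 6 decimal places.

+0.755929  (= +√(4/7))

triangle: 0!*6!*1!/8! = 720/40320
(j±m)!: 3!*3!*1!*0!*4!*3! = 5184
prefactor² = (2J+1)*Δ*N² = 5184/7
  k=0: +1/(0!*0!*3!*1!*3!*0!) = 1/36
Σ = 1/36  ⇒  CG² = 5184/7*(1/36)² = 4/7
CG = +√(4/7) = +0.755929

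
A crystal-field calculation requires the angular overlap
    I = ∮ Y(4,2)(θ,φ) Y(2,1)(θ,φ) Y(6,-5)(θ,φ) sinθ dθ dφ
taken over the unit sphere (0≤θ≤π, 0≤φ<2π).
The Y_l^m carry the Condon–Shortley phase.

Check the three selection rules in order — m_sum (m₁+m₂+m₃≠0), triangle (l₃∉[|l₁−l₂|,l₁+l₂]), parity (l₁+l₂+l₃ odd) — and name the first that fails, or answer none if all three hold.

m_sum

m₁+m₂+m₃ = 2 + 1 − 5 = -2  ✗
triangle: |4−2|=2 ≤ l₃=6 ≤ 4+2=6
parity: l₁+l₂+l₃ = 12 is even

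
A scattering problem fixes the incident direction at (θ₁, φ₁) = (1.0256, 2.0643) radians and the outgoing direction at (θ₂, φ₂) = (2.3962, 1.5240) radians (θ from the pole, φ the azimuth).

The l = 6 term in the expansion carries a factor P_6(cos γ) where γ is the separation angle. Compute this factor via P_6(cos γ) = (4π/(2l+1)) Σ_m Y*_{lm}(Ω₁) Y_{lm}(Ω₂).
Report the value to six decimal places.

Summing Y*_{l m}(θ₁,φ₁)·Y_{l m}(θ₂,φ₂) over m ∈ [−6, 6]; prefactor 4π/(2·6+1) = 0.966644:
  m=-6: Y*=0.18569 - 0.03390j  Y=-0.04519 - 0.01303j  product -0.00883 - 0.00089j
  m=-5: Y*=-0.24753 - 0.30984j  Y=-0.04093 + 0.17170j  product 0.06333 - 0.02982j
  m=-4: Y*=-0.14652 + 0.34346j  Y=0.36646 + 0.06941j  product -0.07753 + 0.11570j
  m=-3: Y*=-0.00878 + 0.00079j  Y=0.06143 - 0.43472j  product -0.00019 + 0.00387j
  m=-2: Y*=0.19083 + 0.28888j  Y=-0.13458 - 0.01263j  product -0.02203 - 0.04129j
  m=-1: Y*=0.05895 - 0.10960j  Y=0.01515 - 0.32353j  product -0.03456 - 0.02073j
  m=+0: Y*=0.31459 + 0.00000j  Y=-0.24020 + 0.00000j  product -0.07556 + 0.00000j
  m=+1: Y*=-0.05895 - 0.10960j  Y=-0.01515 - 0.32353j  product -0.03456 + 0.02073j
  m=+2: Y*=0.19083 - 0.28888j  Y=-0.13458 + 0.01263j  product -0.02203 + 0.04129j
  m=+3: Y*=0.00878 + 0.00079j  Y=-0.06143 - 0.43472j  product -0.00019 - 0.00387j
  m=+4: Y*=-0.14652 - 0.34346j  Y=0.36646 - 0.06941j  product -0.07753 - 0.11570j
  m=+5: Y*=0.24753 - 0.30984j  Y=0.04093 + 0.17170j  product 0.06333 + 0.02982j
  m=+6: Y*=0.18569 + 0.03390j  Y=-0.04519 + 0.01303j  product -0.00883 + 0.00089j
Accumulated sum -0.23522 - 0.00000j; after 4π/(2l+1) scaling, -0.22737 - 0.00000j ⇒ P_6 = -0.227369

-0.227369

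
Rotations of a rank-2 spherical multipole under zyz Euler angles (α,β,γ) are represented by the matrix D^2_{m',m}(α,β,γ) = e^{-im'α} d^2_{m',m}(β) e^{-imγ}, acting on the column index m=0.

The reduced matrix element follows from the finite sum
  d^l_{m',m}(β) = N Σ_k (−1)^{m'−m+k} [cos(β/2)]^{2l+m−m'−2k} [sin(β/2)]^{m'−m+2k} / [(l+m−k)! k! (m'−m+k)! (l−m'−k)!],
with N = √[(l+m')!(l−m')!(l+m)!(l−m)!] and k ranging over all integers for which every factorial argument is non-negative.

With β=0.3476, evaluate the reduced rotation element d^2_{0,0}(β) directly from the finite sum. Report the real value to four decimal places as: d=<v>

d^2_{0,0}(β=0.3476) via the finite sum:
c=cos(0.347600/2)=0.984935, s=sin(0.347600/2)=0.172926; N=√[2·2·2·2]=4.000000
Admissible k: 0..2 (factorial args all ≥0)
  k=0: (−1)^0·4.0000/(4)·0.9849^4·0.1729^0 = +0.941087
  k=1: (−1)^1·4.0000/(1)·0.9849^2·0.1729^2 = -0.116037
  k=2: (−1)^2·4.0000/(4)·0.9849^0·0.1729^4 = +0.000894
d^2_{0,0}(0.3476) = +0.941087 -0.116037 +0.000894 = +0.825944

d=0.8259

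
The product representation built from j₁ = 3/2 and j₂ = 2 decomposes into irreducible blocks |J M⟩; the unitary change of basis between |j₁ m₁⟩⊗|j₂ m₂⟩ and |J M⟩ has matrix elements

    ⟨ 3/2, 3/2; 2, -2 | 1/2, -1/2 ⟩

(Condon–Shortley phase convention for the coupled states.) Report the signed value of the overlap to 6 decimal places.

+√(2/5) ≈ +0.632456

triangle: 3!·0!·1!/5! = 6/120
(j±m)!: 3!·0!·0!·4!·0!·1! = 144
prefactor² = (2J+1)·Δ·N² = 72/5
  k=0: +1/(0!·3!·0!·0!·0!·1!) = 1/6
Σ = 1/6  ⇒  CG² = 72/5·(1/6)² = 2/5
CG = +√(2/5) = +0.632456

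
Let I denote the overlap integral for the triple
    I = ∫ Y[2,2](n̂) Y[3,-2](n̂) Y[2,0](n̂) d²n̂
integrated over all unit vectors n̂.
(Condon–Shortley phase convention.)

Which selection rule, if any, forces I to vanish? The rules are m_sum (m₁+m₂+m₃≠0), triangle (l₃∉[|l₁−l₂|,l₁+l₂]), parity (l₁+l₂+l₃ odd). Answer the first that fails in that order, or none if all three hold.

parity

azimuthal sum: 2 − 2 + 0 = 0  ✓
1 ≤ 2 ≤ 5 (triangle on l)  ✓
L = 2 + 3 + 2 = 7 (odd)  ✗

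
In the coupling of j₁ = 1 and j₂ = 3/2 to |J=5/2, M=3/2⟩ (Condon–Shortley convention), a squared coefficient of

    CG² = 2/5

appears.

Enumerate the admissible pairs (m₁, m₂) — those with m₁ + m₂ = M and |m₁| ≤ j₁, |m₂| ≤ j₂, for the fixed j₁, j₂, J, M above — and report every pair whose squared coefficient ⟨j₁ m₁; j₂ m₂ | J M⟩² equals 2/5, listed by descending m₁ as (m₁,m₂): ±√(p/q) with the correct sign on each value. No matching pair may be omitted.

(0,3/2): +√(2/5)

Admissible pairs with m₁+m₂ = M = 3/2: (0,3/2), (1,1/2)
  (m₁,m₂)=(1,1/2): CG² = 3/5, CG = +√(3/5)
  (m₁,m₂)=(0,3/2): CG² = 2/5, CG = +√(2/5)   ← matches the target
Pairs with CG² = 2/5: (0,3/2): +√(2/5)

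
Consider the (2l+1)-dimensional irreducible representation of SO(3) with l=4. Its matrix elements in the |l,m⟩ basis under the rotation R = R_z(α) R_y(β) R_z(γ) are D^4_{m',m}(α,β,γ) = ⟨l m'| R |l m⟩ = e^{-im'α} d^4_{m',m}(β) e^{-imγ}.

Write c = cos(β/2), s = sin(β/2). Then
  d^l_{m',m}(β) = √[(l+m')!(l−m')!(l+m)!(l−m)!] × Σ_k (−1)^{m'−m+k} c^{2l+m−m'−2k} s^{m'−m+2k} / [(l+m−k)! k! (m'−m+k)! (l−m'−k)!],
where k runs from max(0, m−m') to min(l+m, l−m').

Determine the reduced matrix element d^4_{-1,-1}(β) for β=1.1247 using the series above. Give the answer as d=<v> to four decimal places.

d^4_{-1,-1}(β=1.1247) via the finite sum:
c=cos(1.124700/2)=0.846004, s=sin(1.124700/2)=0.533176; N=√[6·120·6·120]=720.000000
k∈{0,1,2,3} keeps every argument non-negative
  k=0: (−1)^0·720.0000/(720)·0.8460^8·0.5332^0 = +0.262411
  k=1: (−1)^1·720.0000/(48)·0.8460^6·0.5332^2 = -1.563393
  k=2: (−1)^2·720.0000/(24)·0.8460^4·0.5332^4 = +1.241920
  k=3: (−1)^3·720.0000/(72)·0.8460^2·0.5332^6 = -0.164425
d^4_{-1,-1}(1.1247) = +0.262411 -1.563393 +1.241920 -0.164425 = -0.223487

d=-0.2235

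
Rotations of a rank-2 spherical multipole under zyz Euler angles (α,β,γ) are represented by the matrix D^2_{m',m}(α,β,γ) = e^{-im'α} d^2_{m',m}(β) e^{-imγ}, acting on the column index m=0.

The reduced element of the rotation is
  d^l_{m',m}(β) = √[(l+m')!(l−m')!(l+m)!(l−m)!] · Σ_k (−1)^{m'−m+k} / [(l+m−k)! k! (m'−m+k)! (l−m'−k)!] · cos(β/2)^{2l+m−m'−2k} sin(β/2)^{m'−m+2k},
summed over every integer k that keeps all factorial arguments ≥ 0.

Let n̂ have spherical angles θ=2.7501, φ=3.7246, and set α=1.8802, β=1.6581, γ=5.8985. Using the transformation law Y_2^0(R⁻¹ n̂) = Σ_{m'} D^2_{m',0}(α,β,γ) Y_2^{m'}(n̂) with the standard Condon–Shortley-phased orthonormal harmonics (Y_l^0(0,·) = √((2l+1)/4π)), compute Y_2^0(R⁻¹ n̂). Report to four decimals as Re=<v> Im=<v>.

Re=-0.3149 Im=0.0000

Need the full column D^2_{m',0} for m'=−2..2 at α=1.8802, β=1.6581, γ=5.8985.
cos(β/2)=0.675576, sin(β/2)=0.737290
d^2_{-2,0}: single k=2 term ⇒ +0.607717;  D = -0.495028-0.352515i
d^2_{-1,0}: k∈[1..2] ⇒ +0.556849 -0.663231 = -0.106382;  D = +0.032392-0.101331i
d^2_{0,0}: k∈[0..2] ⇒ +0.208304 -0.992397 +0.295497 = -0.488596;  D = -0.488596+0.000000i
d^2_{1,0}: k∈[0..1] ⇒ -0.556849 +0.663231 = +0.106382;  D = -0.032392-0.101331i
d^2_{2,0}: single k=0 term ⇒ +0.607717;  D = -0.495028+0.352515i
Y_2^{m'}(θ=2.7501,φ=3.7246) and Σ D·Y over m':
  (-0.4950-0.3525i)·(+0.0221-0.0517i)  (+0.0324-0.1013i)·(+0.2275-0.1500i)  (-0.4886+0.0000i)·(+0.4930+0.0000i)  (-0.0324-0.1013i)·(-0.2275-0.1500i)  (-0.4950+0.3525i)·(+0.0221+0.0517i)
Y_2^0(R⁻¹ n̂) = -0.314929+0.000000i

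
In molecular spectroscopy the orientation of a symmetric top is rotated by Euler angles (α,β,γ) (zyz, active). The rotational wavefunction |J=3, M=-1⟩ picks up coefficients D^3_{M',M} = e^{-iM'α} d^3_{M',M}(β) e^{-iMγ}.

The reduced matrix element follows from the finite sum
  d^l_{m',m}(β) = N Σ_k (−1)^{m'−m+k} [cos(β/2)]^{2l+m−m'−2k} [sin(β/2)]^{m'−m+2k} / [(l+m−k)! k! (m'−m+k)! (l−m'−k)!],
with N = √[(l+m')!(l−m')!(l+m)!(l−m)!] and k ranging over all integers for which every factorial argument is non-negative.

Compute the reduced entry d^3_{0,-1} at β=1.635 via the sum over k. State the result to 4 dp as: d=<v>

d^3_{0,-1}(β=1.6350) via the finite sum:
Half-angle: c=0.684047, s=0.729438. N=√(6·6·2·24)=41.569219
k: max(0,(-1)−(0))=0 … min(3+(-1),3−(0))=2
  k=0: (−1)^1·41.5692/(12)·0.6840^5·0.7294^1 = -0.378450
  k=1: (−1)^2·41.5692/(4)·0.6840^3·0.7294^3 = +1.291025
  k=2: (−1)^3·41.5692/(12)·0.6840^1·0.7294^5 = -0.489349
d^3_{0,-1}(1.6350) = -0.378450 +1.291025 -0.489349 = +0.423227

d=0.4232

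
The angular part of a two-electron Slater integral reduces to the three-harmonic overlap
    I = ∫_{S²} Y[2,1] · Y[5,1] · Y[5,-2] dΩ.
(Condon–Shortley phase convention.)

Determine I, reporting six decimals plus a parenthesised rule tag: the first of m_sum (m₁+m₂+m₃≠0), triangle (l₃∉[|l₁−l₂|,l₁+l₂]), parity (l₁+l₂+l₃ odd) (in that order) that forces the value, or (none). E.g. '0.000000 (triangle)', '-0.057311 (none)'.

0.104819 (none)

Rules hold: Σm=0, L=12 even, 3≤5≤7.
N = 5·11·11 = 605
Δ = 2!·2!·8!/13! = 1/38610
Racah Σ t=0..2: t=0:+1/2880 t=1:−1/576 t=2:+1/2880 = -1/960
⇒ 3j(2 5 5; 0 0 0)² = 10/429, sgn +1
Racah Σ t=0..1: t=0:+1/2880 t=1:−1/1440 = -1/2880
⇒ 3j(2 5 5; 1 1 -2)² = 7/715, sgn +1
4πI² = N·(3j₀)²·(3jₘ)² = 70/507
I = +1·√(0.138067/4π) = 0.10481902
No selection rule forces the value: the integral is nonzero (none).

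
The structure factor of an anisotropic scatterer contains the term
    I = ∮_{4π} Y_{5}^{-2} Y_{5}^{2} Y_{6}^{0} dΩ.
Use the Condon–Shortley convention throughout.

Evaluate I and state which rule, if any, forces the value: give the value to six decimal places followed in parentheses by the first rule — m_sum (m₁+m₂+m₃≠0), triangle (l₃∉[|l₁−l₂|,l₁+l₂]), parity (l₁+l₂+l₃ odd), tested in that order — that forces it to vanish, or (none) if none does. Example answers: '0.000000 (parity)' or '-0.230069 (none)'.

Checks pass: Σm=0; 16 even; l₃=6∈[0,10].
(2·5+1)(2·5+1)(2·6+1) = 1573
Δ: 4! 6! 6! / 17! → 1/28588560
sum: t=0:+1/345600 t=1:−1/13824 t=2:+1/5184 t=3:−1/13824 t=4:+1/345600 = 7/129600
3j²(5 5 6; 0 0 0) = Δ·Π!·Σ² = 80/7293  (sign +1)
sum: t=1:−1/3110400 t=2:+1/57600 t=3:−1/13824 t=4:+1/31104 = -1/43200
3j²(5 5 6; -2 2 0) = Δ·Π!·Σ² = 108/12155  (sign -1)
combine: 4πI² = 1573·80/7293·108/12155 = 576/3757
take √, sign -1: I = -0.11045508
No selection rule forces the value: the integral is nonzero (none).

-0.110455 (none)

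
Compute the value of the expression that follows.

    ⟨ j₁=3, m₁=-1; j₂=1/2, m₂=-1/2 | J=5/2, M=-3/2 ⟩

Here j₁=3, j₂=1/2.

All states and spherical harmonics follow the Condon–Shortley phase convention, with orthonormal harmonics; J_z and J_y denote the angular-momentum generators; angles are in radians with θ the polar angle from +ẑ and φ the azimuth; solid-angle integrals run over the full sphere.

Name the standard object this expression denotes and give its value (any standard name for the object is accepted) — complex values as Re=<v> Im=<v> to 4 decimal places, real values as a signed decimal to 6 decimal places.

This is a Clebsch–Gordan (vector-coupling) coefficient.
√[6·1!5!0!/7! · 2!4!0!1!1!4!] = √(1152/7)
  +(−1)^0/∏(0,1,4,0,1,0)! = 1/24  (running 1/24)
⟨..|..⟩ = √(1152/7)·(1/24) = +0.534522

Clebsch–Gordan coefficient, +√(2/7) ≈ +0.534522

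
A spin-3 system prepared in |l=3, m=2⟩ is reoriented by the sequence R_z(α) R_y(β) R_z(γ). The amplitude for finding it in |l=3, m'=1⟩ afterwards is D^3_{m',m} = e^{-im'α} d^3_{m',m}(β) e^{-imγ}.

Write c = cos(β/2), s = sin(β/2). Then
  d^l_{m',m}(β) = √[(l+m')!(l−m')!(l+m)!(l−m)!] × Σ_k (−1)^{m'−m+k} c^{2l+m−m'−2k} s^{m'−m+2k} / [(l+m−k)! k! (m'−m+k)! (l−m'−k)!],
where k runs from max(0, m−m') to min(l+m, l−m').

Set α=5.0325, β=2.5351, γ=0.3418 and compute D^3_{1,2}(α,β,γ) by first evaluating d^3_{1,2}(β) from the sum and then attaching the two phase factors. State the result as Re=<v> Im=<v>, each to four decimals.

Re=-0.1174 Im=-0.0748

D^3_{1,2}(5.0325,2.5351,0.3418) = e^{-i·1·5.0325}·d^3_{1,2}(2.5351)·e^{-i·2·0.3418}. Compute d first:
Half-angle: c=0.298620, s=0.954372. N=√(24·2·120·1)=75.894664
Admissible k: 1..2 (factorial args all ≥0)
  k=1: (−1)^0·75.8947/(24)·0.2986^5·0.9544^1 = +0.007167
  k=2: (−1)^1·75.8947/(12)·0.2986^3·0.9544^3 = -0.146400
d^3_{1,2}(2.5351) = +0.007167 -0.146400 = -0.139233
Phases: e^{-i·(1)·5.0325}=+0.314672+0.949200i, e^{-i·(2)·0.3418}=+0.775304-0.631588i ⇒ D=-0.117439-0.074793i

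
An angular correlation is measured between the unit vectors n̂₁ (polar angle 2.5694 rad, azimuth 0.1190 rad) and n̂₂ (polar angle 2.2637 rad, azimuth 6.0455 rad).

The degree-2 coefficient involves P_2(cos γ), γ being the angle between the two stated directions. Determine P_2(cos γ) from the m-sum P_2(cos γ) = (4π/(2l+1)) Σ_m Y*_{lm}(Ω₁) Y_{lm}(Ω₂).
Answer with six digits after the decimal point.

Addition theorem: P_2(cos γ) = (4π/5) Σ_m Y*_{lm}(Ω₁) Y_{lm}(Ω₂), m = −2…2:
  m=-2: Y*=+0.110062+0.026701i  Y=+0.203309+0.104651i  product +0.019582+0.016947i
  m=-1: Y*=-0.349199-0.041752i  Y=-0.369009-0.089398i  product +0.125125+0.046624i
  m=+0: Y*=+0.353367-0.000000i  Y=+0.070678+0.000000i  product +0.024975+0.000000i
  m=+1: Y*=+0.349199-0.041752i  Y=+0.369009-0.089398i  product +0.125125-0.046624i
  m=+2: Y*=+0.110062-0.026701i  Y=+0.203309-0.104651i  product +0.019582-0.016947i
Accumulated sum +0.314390-0.000000i; after 4π/(2l+1) scaling, +0.790147-0.000000i ⇒ P_2 = 0.790147

0.790147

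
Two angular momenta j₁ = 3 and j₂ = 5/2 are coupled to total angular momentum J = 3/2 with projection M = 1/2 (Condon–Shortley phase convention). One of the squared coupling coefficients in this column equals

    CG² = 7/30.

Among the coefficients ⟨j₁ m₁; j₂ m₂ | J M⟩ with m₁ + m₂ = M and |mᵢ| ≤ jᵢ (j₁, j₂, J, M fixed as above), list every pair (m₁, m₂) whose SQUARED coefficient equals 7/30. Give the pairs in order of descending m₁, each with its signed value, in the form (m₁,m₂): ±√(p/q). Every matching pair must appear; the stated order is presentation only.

Admissible pairs with m₁+m₂ = M = 1/2: (-2,5/2), (-1,3/2), (0,1/2), (1,-1/2), (2,-3/2), (3,-5/2)
  (m₁,m₂)=(3,-5/2): CG² = 5/14, CG = +√(5/14)
  (m₁,m₂)=(2,-3/2): CG² = 1/21, CG = −√(1/21)
  (m₁,m₂)=(1,-1/2): CG² = 1/105, CG = −√(1/105)
  (m₁,m₂)=(0,1/2): CG² = 4/35, CG = +√(4/35)
  (m₁,m₂)=(-1,3/2): CG² = 7/30, CG = −√(7/30)   ← matches the target
  (m₁,m₂)=(-2,5/2): CG² = 5/21, CG = +√(5/21)
Pairs with CG² = 7/30: (-1,3/2): −√(7/30)

(-1,3/2): −√(7/30)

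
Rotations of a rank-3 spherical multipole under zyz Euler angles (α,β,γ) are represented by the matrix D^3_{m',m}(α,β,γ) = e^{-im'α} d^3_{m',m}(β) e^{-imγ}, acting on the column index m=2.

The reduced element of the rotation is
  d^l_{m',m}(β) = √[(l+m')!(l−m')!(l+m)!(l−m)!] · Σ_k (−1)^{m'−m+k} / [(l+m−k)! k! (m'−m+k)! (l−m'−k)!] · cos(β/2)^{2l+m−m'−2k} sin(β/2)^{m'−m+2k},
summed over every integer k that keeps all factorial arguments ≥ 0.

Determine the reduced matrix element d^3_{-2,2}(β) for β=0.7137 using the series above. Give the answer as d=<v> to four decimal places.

d^3_{-2,2}(β=0.7137) via the finite sum:
With c≡cos(β/2)=0.937002 and s≡sin(β/2)=0.349324, N=[1·120·120·1]^{1/2}=120.000000
The bounds max(0,m−m')=4 and min(l+m,l−m')=5 give 2 terms
  k=4: (−1)^0·120.0000/(24)·0.9370^2·0.3493^4 = +0.065368
  k=5: (−1)^1·120.0000/(120)·0.9370^0·0.3493^6 = -0.001817
d^3_{-2,2}(0.7137) = +0.065368 -0.001817 = +0.063551

d=0.0636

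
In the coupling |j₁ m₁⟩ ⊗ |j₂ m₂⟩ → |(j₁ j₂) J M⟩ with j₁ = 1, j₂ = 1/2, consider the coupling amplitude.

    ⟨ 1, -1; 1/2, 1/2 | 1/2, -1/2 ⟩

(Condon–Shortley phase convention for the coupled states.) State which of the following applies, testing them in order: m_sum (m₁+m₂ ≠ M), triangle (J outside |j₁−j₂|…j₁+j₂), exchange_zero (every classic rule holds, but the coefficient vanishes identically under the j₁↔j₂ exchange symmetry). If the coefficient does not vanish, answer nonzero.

nonzero

m-sum: m₁+m₂ = -1+1/2 = -1/2, M = -1/2  ✓
triangle: |j₁−j₂| = 1/2 ≤ J = 1/2 ≤ j₁+j₂ = 3/2  ✓
exchange: j₁≠j₂ or m₁≠m₂ — the exchange symmetry imposes no constraint here
value check: CG = −√(2/3) = -0.816497 ≠ 0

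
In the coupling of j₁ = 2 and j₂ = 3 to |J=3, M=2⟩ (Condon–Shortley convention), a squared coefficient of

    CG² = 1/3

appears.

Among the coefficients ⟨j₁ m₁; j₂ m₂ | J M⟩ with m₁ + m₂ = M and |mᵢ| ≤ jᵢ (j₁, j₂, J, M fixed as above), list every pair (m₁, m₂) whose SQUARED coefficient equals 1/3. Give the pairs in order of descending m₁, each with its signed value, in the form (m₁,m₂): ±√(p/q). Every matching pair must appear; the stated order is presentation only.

(2,0): +√(1/3)

Admissible pairs with m₁+m₂ = M = 2: (-1,3), (0,2), (1,1), (2,0)
  (m₁,m₂)=(2,0): CG² = 1/3, CG = +√(1/3)   ← matches the target
  (m₁,m₂)=(1,1): CG² = 1/4, CG = −√(1/4)
  (m₁,m₂)=(0,2): CG² = 0/1, CG = 0
  (m₁,m₂)=(-1,3): CG² = 5/12, CG = +√(5/12)
Pairs with CG² = 1/3: (2,0): +√(1/3)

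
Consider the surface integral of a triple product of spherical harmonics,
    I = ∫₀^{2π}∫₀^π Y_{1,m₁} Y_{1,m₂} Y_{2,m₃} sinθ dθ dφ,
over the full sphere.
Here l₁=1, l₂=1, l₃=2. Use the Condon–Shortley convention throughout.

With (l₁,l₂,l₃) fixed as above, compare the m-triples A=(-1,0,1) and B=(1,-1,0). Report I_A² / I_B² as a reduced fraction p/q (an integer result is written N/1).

3/1

Shared (l₁,l₂,l₃)=(1,1,2): N and (l;000)² cancel in I_A²/I_B².
A: Δ = 0!·2!·2!/5! = 1/30; Racah Σ t=0..0: t=0:+1/2 = 1/2; ⇒ 3j(1 1 2; -1 0 1)² = 1/10, sgn -1
B: Δ = 0!·2!·2!/5! = 1/30; Racah Σ t=0..0: t=0:+1/4 = 1/4; ⇒ 3j(1 1 2; 1 -1 0)² = 1/30, sgn +1
I_A²/I_B² = (1/10)/(1/30) = 3/1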